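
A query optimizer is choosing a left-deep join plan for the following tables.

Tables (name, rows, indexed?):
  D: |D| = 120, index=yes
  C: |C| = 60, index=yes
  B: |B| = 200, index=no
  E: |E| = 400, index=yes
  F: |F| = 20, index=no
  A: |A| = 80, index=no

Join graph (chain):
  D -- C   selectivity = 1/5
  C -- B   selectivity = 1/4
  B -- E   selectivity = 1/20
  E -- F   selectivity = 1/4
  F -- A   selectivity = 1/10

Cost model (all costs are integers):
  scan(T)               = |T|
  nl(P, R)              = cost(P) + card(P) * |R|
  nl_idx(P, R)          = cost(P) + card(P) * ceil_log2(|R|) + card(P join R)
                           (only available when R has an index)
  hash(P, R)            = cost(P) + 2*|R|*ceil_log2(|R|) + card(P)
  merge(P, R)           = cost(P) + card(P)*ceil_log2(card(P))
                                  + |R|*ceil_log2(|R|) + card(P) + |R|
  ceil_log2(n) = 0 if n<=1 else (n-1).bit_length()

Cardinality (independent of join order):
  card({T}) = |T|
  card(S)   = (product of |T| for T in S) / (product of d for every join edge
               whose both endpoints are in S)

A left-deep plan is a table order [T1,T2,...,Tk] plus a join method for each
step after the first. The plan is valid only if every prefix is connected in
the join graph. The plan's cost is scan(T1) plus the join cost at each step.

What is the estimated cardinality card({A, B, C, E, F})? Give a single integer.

Tables in S: A(80), B(200), C(60), E(400), F(20)
Edges inside S: C-B(d=4), B-E(d=20), E-F(d=4), F-A(d=10)
numerator = 80 * 200 * 60 * 400 * 20 = 7680000000
denominator = 4 * 20 * 4 * 10 = 3200
card(S) = 7680000000 / 3200 = 2400000

2400000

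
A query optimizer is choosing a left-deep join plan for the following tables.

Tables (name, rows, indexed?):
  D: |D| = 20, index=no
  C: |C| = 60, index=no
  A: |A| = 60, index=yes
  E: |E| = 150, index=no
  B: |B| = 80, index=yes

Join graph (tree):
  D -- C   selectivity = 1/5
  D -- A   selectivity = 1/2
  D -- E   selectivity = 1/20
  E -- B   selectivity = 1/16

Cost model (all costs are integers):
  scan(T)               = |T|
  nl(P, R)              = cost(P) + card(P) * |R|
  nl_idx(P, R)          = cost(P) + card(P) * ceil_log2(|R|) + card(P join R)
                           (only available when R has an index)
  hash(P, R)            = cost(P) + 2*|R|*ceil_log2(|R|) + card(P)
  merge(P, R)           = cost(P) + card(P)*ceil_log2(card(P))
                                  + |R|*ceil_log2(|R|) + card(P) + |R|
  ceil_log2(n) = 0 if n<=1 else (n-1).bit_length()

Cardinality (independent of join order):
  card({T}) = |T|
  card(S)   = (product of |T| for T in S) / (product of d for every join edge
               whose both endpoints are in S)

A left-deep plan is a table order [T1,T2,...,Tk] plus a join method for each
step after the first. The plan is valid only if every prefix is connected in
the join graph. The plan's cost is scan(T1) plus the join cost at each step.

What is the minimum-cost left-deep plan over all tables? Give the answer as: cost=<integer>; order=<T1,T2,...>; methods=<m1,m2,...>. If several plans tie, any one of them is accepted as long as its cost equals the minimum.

cost=12960; order=E,D,B,C,A; methods=hash,hash,hash,hash

Selinger DP (subsets sized 1..n):
  {D}: scan cost=20, card=20
  {C}: scan cost=60, card=60
  {A}: scan cost=60, card=60
  {E}: scan cost=150, card=150
  {B}: scan cost=80, card=80
  {CD}: card=240; try (D,hash)→320, (C,merge)→560, (D,merge)→600, (C,hash)→760, (C,nl)→1220, (D,nl)→1260; best=320 via (D,hash)
  {AD}: card=600; try (D,hash)→320, (A,merge)→560, (D,merge)→600, (A,nl_idx)→740, (A,hash)→760, (A,nl)→1220 …(+1); best=320 via (D,hash)
  {DE}: card=150; try (D,hash)→500, (E,merge)→1490, (D,merge)→1620, (E,hash)→2440, (E,nl)→3020, (D,nl)→3150; best=500 via (D,hash)
  {BE}: card=750; try (B,hash)→1420, (B,nl_idx)→1950, (E,merge)→2070, (B,merge)→2140, (E,hash)→2560, (E,nl)→12080 …(+1); best=1420 via (B,hash)
  {ACD}: card=7200; try (A,hash)→1280, (C,hash)→1640, (A,merge)→2900, (C,merge)→7340, (A,nl_idx)→8960, (A,nl)→14720 …(+1); best=1280 via (A,hash)
  {CDE}: card=1800; try (C,hash)→1370, (C,merge)→2270, (E,hash)→2960, (E,merge)→3830, (C,nl)→9500, (E,nl)→36320; best=1370 via (C,hash)
  {ADE}: card=4500; try (A,hash)→1370, (A,merge)→2270, (E,hash)→3320, (A,nl_idx)→5900, (E,merge)→8270, (A,nl)→9500 …(+1); best=1370 via (A,hash)
  {BDE}: card=750; try (B,hash)→1770, (B,nl_idx)→2300, (D,hash)→2370, (B,merge)→2490, (D,merge)→9790, (B,nl)→12500 …(+1); best=1770 via (B,hash)
  {ACDE}: card=54000; try (A,hash)→3890, (C,hash)→6590, (E,hash)→10880, (A,merge)→23390, (C,merge)→64790, (A,nl_idx)→66170 …(+4); best=3890 via (A,hash)
  {BCDE}: card=9000; try (C,hash)→3240, (B,hash)→4290, (C,merge)→10440, (B,nl_idx)→22970, (B,merge)→23610, (C,nl)→46770 …(+1); best=3240 via (C,hash)
  {ABDE}: card=22500; try (A,hash)→3240, (B,hash)→6990, (A,merge)→10440, (A,nl_idx)→28770, (A,nl)→46770, (B,nl_idx)→55370 …(+2); best=3240 via (A,hash)
  {ABCDE}: card=270000; try (A,hash)→12960, (C,hash)→26460, (B,hash)→59010, (A,merge)→138660, (A,nl_idx)→327240, (C,merge)→363660 …(+5); best=12960 via (A,hash)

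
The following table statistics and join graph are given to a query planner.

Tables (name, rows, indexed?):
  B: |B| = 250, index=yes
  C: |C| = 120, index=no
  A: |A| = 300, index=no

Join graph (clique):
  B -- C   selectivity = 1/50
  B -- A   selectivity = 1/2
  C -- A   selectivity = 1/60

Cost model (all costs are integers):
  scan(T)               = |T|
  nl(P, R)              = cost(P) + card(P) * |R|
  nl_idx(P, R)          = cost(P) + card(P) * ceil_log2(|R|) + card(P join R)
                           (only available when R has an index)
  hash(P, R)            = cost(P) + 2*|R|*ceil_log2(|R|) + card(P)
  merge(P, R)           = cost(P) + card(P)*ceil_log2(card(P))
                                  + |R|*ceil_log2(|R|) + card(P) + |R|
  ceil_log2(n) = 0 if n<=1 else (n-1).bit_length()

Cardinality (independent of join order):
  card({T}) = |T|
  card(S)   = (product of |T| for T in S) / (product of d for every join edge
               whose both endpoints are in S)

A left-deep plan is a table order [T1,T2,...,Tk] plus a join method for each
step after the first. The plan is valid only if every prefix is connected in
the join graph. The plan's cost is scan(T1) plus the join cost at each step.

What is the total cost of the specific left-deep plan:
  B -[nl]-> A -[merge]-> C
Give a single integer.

step 1: scan B: cost=250, card=250
step 2: join A via nl
    card(P join A) = 250*300/(2) = 37500
    cost = 250 + 250*300 = 75250
step 3: join C via merge
    card(P join C) = 37500*120/(50*60) = 1500
    cost = 75250 + 37500*16 + 120*7 + 37500 + 120 = 713710

713710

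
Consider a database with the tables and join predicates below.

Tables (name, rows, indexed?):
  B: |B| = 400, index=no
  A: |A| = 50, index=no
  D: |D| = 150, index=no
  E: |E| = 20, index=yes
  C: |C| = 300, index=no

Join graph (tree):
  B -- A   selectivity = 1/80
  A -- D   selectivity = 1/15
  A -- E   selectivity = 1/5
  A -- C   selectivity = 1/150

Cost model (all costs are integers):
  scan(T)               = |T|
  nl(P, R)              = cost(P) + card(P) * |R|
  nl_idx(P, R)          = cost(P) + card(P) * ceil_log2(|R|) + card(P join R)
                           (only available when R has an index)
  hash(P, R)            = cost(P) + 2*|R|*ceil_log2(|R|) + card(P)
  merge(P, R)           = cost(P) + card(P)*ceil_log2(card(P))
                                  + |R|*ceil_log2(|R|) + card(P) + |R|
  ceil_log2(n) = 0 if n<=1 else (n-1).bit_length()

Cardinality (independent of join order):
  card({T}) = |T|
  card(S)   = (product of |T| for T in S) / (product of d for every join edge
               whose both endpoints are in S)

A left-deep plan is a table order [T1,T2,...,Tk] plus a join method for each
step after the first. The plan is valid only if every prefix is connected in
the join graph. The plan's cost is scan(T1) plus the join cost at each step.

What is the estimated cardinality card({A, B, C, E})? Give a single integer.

Tables in S: A(50), B(400), C(300), E(20)
Edges inside S: B-A(d=80), A-E(d=5), A-C(d=150)
numerator = 50 * 400 * 300 * 20 = 120000000
denominator = 80 * 5 * 150 = 60000
card(S) = 120000000 / 60000 = 2000

2000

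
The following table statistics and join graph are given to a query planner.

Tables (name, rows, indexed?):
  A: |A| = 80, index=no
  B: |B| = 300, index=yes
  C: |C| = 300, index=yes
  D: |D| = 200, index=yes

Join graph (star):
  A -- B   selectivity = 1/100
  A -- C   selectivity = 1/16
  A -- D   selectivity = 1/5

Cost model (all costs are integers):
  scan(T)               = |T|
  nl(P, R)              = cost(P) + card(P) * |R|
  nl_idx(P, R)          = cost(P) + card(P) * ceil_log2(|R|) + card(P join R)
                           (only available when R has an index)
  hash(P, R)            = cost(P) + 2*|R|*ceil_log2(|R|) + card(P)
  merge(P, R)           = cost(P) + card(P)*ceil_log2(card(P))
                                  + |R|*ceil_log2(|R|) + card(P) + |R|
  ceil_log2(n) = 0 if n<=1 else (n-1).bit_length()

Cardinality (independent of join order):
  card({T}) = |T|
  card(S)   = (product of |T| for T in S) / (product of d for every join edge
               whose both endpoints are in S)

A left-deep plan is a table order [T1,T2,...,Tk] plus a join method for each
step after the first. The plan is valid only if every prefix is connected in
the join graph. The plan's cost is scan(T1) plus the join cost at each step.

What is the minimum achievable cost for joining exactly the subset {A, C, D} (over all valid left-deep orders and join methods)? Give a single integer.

6420

Selinger DP over subsets of {A,C,D}:
  {A}: scan cost=80, card=80
  {C}: scan cost=300, card=300
  {D}: scan cost=200, card=200
  {AC}: card=1500; try (A,hash)→1720, (C,nl_idx)→2300, (C,merge)→3720, (A,merge)→3940, (C,hash)→5560, (C,nl)→24080 …(+1); best=1720 via (A,hash)
  {AD}: card=3200; try (A,hash)→1520, (D,merge)→2520, (A,merge)→2640, (D,hash)→3360, (D,nl_idx)→3920, (D,nl)→16080 …(+1); best=1520 via (A,hash)
  {ACD}: card=60000; try (D,hash)→6420, (C,hash)→10120, (D,merge)→21520, (C,merge)→46120, (D,nl_idx)→73720, (C,nl_idx)→90320 …(+2); best=6420 via (D,hash)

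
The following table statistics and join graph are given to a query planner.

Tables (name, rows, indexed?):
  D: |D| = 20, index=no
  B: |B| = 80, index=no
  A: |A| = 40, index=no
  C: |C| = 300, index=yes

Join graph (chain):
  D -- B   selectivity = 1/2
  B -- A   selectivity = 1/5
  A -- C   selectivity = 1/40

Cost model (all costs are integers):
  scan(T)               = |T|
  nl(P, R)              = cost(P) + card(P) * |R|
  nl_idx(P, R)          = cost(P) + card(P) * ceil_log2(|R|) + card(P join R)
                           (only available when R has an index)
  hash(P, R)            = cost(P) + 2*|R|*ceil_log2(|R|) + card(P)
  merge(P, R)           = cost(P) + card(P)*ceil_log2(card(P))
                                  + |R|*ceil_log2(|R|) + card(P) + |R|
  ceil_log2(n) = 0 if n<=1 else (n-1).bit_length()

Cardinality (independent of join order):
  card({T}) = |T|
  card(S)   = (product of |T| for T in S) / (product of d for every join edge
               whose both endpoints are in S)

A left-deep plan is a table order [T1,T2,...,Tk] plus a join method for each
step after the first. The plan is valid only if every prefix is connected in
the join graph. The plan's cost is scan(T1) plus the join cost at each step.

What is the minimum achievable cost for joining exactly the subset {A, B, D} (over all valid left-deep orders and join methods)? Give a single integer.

1480

Selinger DP over subsets of {A,B,D}:
  {D}: scan cost=20, card=20
  {B}: scan cost=80, card=80
  {A}: scan cost=40, card=40
  {BD}: card=800; try (D,hash)→360, (B,merge)→780, (D,merge)→840, (B,hash)→1160, (B,nl)→1620, (D,nl)→1680; best=360 via (D,hash)
  {AB}: card=640; try (A,hash)→640, (B,merge)→960, (A,merge)→1000, (B,hash)→1200, (B,nl)→3240, (A,nl)→3280; best=640 via (A,hash)
  {ABD}: card=6400; try (D,hash)→1480, (A,hash)→1640, (D,merge)→7800, (A,merge)→9440, (D,nl)→13440, (A,nl)→32360; best=1480 via (D,hash)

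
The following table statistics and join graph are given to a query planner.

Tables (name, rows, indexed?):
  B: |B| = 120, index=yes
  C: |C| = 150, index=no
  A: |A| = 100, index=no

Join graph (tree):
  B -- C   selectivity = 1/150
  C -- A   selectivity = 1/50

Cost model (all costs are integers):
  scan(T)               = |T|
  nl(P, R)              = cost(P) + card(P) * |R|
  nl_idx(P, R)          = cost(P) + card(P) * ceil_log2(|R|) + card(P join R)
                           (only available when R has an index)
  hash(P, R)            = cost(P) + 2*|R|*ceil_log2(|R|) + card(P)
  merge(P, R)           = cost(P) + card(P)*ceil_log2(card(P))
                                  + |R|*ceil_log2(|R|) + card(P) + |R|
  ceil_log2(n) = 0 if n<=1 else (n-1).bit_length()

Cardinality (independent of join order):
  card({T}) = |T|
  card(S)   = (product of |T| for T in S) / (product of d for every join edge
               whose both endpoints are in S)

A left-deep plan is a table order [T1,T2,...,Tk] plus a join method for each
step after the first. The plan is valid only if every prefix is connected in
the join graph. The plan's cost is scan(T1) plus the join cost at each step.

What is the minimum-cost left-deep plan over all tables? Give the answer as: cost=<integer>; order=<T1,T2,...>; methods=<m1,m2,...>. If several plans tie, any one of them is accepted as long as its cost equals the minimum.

cost=2840; order=C,B,A; methods=nl_idx,hash

Selinger DP (subsets sized 1..n):
  {B}: scan cost=120, card=120
  {C}: scan cost=150, card=150
  {A}: scan cost=100, card=100
  {BC}: card=120; try (B,nl_idx)→1320, (B,hash)→1980, (C,merge)→2430, (B,merge)→2460, (C,hash)→2640, (C,nl)→18120 …(+1); best=1320 via (B,nl_idx)
  {AC}: card=300; try (A,hash)→1700, (C,merge)→2250, (A,merge)→2300, (C,hash)→2600, (C,nl)→15100, (A,nl)→15150; best=1700 via (A,hash)
  {ABC}: card=240; try (A,hash)→2840, (A,merge)→3080, (B,hash)→3680, (B,nl_idx)→4040, (B,merge)→5660, (A,nl)→13320 …(+1); best=2840 via (A,hash)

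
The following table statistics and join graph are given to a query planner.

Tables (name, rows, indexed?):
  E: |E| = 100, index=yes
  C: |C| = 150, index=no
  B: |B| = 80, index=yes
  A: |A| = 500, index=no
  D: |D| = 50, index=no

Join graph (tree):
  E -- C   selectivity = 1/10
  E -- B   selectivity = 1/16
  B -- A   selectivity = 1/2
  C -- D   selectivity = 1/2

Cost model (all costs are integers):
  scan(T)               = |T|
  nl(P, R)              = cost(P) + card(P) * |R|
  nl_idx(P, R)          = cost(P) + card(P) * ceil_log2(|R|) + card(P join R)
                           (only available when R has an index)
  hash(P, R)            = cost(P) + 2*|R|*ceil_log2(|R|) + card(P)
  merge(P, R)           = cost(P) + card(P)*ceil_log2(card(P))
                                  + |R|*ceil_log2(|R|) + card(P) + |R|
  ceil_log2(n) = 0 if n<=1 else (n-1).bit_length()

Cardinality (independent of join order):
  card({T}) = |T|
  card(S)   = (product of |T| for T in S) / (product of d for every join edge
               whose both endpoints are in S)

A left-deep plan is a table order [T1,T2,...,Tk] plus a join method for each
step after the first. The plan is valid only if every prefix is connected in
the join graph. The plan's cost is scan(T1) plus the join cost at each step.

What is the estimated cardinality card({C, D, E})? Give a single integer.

37500

Tables in S: C(150), D(50), E(100)
Edges inside S: E-C(d=10), C-D(d=2)
numerator = 150 * 50 * 100 = 750000
denominator = 10 * 2 = 20
card(S) = 750000 / 20 = 37500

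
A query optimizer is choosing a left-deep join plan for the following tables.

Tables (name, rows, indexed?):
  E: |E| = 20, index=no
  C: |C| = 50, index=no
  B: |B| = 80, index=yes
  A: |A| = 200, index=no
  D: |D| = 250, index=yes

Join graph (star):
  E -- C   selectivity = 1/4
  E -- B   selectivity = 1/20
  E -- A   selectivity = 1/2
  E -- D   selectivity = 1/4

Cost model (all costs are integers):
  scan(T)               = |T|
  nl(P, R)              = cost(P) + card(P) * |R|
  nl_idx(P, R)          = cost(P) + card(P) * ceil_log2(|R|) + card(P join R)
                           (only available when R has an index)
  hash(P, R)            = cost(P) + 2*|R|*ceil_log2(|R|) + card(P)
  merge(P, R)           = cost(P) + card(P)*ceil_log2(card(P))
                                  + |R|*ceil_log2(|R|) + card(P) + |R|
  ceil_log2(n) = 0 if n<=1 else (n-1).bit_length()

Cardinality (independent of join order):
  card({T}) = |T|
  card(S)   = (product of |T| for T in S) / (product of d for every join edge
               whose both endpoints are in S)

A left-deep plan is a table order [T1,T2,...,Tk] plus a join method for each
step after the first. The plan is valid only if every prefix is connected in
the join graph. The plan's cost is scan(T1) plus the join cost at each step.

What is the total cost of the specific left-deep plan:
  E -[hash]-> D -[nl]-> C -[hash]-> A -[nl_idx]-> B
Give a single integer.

17272865

step 1: scan E: cost=20, card=20
step 2: join D via hash
    card(P join D) = 20*250/(4) = 1250
    cost = 20 + 2*250*8 + 20 = 4040
step 3: join C via nl
    card(P join C) = 1250*50/(4) = 15625
    cost = 4040 + 1250*50 = 66540
step 4: join A via hash
    card(P join A) = 15625*200/(2) = 1562500
    cost = 66540 + 2*200*8 + 15625 = 85365
step 5: join B via nl_idx
    card(P join B) = 1562500*80/(20) = 6250000
    cost = 85365 + 1562500*7 + 6250000 = 17272865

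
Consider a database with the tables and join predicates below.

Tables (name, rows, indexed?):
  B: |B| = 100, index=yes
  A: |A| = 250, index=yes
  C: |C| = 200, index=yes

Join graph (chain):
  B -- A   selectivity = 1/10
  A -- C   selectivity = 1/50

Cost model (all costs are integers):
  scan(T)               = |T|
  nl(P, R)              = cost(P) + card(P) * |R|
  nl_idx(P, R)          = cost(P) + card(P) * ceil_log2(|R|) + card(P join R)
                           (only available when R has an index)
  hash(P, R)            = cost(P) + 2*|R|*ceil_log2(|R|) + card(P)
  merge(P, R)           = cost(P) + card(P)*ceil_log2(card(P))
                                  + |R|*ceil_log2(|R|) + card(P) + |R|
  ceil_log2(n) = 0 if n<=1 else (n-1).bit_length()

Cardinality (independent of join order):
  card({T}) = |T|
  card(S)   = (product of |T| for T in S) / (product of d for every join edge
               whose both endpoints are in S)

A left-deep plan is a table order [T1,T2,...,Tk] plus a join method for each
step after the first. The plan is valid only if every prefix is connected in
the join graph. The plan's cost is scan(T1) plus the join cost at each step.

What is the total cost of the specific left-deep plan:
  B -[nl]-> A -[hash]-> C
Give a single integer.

30800

step 1: scan B: cost=100, card=100
step 2: join A via nl
    card(P join A) = 100*250/(10) = 2500
    cost = 100 + 100*250 = 25100
step 3: join C via hash
    card(P join C) = 2500*200/(50) = 10000
    cost = 25100 + 2*200*8 + 2500 = 30800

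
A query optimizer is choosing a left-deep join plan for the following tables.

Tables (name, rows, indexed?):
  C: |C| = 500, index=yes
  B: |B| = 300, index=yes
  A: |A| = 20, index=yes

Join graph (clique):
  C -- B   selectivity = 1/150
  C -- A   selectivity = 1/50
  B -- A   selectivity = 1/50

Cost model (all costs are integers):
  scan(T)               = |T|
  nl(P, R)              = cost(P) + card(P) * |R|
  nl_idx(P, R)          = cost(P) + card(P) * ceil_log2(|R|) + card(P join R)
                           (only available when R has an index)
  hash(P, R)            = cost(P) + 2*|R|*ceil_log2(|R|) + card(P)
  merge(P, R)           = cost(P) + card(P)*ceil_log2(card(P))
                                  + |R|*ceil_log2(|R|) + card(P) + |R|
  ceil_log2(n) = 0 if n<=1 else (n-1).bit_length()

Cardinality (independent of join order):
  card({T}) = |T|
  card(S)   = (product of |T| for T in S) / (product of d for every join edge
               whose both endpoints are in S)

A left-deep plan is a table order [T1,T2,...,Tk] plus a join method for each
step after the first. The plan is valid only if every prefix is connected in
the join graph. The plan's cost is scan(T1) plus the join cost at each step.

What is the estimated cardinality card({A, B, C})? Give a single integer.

8

Tables in S: A(20), B(300), C(500)
Edges inside S: C-B(d=150), C-A(d=50), B-A(d=50)
numerator = 20 * 300 * 500 = 3000000
denominator = 150 * 50 * 50 = 375000
card(S) = 3000000 / 375000 = 8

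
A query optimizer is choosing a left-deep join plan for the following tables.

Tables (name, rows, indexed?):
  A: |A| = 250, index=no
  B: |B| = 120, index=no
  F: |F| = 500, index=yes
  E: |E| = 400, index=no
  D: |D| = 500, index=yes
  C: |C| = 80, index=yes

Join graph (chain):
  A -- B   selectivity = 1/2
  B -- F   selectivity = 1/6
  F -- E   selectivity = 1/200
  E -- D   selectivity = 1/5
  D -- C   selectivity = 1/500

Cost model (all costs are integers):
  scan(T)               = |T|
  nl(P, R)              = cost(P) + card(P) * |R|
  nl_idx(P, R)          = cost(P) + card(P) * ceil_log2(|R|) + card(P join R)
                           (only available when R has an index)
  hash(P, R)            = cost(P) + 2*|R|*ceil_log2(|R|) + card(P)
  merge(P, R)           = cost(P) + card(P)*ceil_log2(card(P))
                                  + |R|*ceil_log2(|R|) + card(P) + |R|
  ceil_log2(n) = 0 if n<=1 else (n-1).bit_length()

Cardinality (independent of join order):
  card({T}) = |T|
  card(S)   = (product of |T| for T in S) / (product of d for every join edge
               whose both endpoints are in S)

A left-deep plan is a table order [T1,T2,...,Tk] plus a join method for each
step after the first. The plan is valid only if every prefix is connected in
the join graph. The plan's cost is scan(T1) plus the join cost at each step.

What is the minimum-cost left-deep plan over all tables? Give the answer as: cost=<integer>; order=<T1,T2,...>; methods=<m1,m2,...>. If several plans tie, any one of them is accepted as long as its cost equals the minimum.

Selinger DP (subsets sized 1..n):
  {A}: scan cost=250, card=250
  {B}: scan cost=120, card=120
  {F}: scan cost=500, card=500
  {E}: scan cost=400, card=400
  {D}: scan cost=500, card=500
  {C}: scan cost=80, card=80
  {AB}: card=15000; try (B,hash)→2180, (A,merge)→3330, (B,merge)→3460, (A,hash)→4240, (A,nl)→30120, (B,nl)→30250; best=2180 via (B,hash)
  {BF}: card=10000; try (B,hash)→2680, (F,merge)→6080, (B,merge)→6460, (F,hash)→9240, (F,nl_idx)→11200, (F,nl)→60120 …(+1); best=2680 via (B,hash)
  {EF}: card=1000; try (F,nl_idx)→5000, (E,hash)→8200, (F,merge)→9400, (E,merge)→9500, (F,hash)→9800, (F,nl)→200400 …(+1); best=5000 via (F,nl_idx)
  {DE}: card=40000; try (E,hash)→8200, (D,merge)→9400, (E,merge)→9500, (D,hash)→9800, (D,nl_idx)→44000, (D,nl)→200400 …(+1); best=8200 via (E,hash)
  {CD}: card=80; try (D,nl_idx)→880, (C,hash)→2120, (C,nl_idx)→4080, (D,merge)→5720, (C,merge)→6140, (D,hash)→9160 …(+2); best=880 via (D,nl_idx)
  {ABF}: card=1250000; try (A,hash)→16680, (F,hash)→26180, (A,merge)→154930, (F,merge)→232180, (F,nl_idx)→1387180, (A,nl)→2502680 …(+1); best=16680 via (A,hash)
  {BEF}: card=20000; try (B,hash)→7680, (B,merge)→16960, (E,hash)→19880, (B,nl)→125000, (E,merge)→156680, (E,nl)→4002680; best=7680 via (B,hash)
  {DEF}: card=100000; try (D,hash)→15000, (D,merge)→21000, (F,hash)→57200, (D,nl_idx)→114000, (F,nl_idx)→468200, (D,nl)→505000 …(+2); best=15000 via (D,hash)
  {CDE}: card=6400; try (E,merge)→5520, (E,hash)→8160, (E,nl)→32880, (C,hash)→49320, (C,nl_idx)→294600, (C,merge)→688840 …(+1); best=5520 via (E,merge)
  {ABEF}: card=2500000; try (A,hash)→31680, (A,merge)→329930, (E,hash)→1273880, (A,nl)→5007680, (E,merge)→27520680, (E,nl)→500016680; best=31680 via (A,hash)
  {BDEF}: card=2000000; try (D,hash)→36680, (B,hash)→116680, (D,merge)→332680, (B,merge)→1815960, (D,nl_idx)→2187680, (D,nl)→10007680 …(+1); best=36680 via (D,hash)
  {CDEF}: card=16000; try (F,hash)→20920, (F,nl_idx)→79120, (F,merge)→100120, (C,hash)→116120, (C,nl_idx)→731000, (C,merge)→1815640 …(+2); best=20920 via (F,hash)
  {ABDEF}: card=250000000; try (A,hash)→2040680, (D,hash)→2540680, (A,merge)→44038930, (D,merge)→57536680, (D,nl_idx)→272531680, (A,nl)→500036680 …(+1); best=2040680 via (A,hash)
  {BCDEF}: card=320000; try (B,hash)→38600, (B,merge)→261880, (B,nl)→1940920, (C,hash)→2037800, (C,nl_idx)→14356680, (C,merge)→44037320 …(+1); best=38600 via (B,hash)
  {ABCDEF}: card=40000000; try (A,hash)→362600, (A,merge)→6440850, (A,nl)→80038600, (C,hash)→252041800, (C,nl_idx)→1792040680, (C,merge)→7252041320 …(+1); best=362600 via (A,hash)

cost=362600; order=C,D,E,F,B,A; methods=nl_idx,merge,hash,hash,hash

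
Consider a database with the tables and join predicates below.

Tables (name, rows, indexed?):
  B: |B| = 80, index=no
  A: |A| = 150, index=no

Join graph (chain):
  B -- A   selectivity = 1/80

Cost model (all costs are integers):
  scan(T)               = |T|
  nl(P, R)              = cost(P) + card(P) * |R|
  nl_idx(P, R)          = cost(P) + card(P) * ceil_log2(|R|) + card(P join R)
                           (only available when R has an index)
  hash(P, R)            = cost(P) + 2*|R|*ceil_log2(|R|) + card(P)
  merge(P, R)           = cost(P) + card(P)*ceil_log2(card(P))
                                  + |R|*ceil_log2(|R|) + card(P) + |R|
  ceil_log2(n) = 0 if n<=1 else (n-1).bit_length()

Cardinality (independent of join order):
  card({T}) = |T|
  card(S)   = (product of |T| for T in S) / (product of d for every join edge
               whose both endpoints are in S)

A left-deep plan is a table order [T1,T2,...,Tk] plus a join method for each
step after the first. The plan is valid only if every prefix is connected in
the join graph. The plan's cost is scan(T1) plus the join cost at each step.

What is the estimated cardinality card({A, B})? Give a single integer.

150

Tables in S: A(150), B(80)
Edges inside S: B-A(d=80)
numerator = 150 * 80 = 12000
denominator = 80 = 80
card(S) = 12000 / 80 = 150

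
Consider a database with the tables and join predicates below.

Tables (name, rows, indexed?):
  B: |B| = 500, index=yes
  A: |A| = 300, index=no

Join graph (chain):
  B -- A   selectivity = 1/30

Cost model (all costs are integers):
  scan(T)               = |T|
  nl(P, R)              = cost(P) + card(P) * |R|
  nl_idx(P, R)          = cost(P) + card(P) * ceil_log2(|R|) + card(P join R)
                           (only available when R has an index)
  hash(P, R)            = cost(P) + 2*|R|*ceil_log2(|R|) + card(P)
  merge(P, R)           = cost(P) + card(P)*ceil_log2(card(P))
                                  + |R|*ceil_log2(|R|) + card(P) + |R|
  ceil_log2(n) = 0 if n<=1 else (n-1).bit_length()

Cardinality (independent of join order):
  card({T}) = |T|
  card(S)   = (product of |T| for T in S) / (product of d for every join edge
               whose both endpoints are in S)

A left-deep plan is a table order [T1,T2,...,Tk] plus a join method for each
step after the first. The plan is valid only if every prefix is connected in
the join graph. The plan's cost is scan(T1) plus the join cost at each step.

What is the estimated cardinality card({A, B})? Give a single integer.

Tables in S: A(300), B(500)
Edges inside S: B-A(d=30)
numerator = 300 * 500 = 150000
denominator = 30 = 30
card(S) = 150000 / 30 = 5000

5000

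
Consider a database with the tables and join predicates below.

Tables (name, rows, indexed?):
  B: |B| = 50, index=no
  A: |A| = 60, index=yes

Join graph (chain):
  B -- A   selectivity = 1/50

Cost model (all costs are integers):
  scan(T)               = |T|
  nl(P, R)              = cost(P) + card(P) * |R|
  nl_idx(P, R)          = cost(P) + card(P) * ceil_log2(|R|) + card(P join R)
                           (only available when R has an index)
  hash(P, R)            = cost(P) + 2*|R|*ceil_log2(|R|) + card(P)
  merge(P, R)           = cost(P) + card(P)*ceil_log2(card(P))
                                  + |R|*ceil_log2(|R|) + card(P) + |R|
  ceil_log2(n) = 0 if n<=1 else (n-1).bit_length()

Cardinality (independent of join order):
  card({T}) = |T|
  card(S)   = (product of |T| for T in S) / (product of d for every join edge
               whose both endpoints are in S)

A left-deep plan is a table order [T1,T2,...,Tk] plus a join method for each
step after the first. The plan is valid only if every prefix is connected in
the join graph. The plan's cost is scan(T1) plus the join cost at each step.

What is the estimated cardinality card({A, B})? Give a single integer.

60

Tables in S: A(60), B(50)
Edges inside S: B-A(d=50)
numerator = 60 * 50 = 3000
denominator = 50 = 50
card(S) = 3000 / 50 = 60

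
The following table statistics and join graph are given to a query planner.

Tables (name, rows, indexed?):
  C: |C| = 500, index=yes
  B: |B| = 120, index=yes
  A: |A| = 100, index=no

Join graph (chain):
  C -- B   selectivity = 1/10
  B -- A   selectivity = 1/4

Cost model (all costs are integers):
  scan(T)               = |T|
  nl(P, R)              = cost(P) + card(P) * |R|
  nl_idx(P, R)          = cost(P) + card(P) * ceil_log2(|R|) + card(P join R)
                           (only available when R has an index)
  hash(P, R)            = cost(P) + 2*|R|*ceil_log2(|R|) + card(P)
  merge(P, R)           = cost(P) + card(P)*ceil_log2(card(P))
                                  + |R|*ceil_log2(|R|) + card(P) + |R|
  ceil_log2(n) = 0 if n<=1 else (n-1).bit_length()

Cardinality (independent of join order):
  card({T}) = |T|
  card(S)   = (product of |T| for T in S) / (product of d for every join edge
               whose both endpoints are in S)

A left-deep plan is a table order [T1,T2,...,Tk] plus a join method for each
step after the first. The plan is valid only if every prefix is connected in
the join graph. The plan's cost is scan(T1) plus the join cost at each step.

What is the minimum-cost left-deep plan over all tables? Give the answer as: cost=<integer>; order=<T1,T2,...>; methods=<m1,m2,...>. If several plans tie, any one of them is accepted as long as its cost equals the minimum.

Selinger DP (subsets sized 1..n):
  {C}: scan cost=500, card=500
  {B}: scan cost=120, card=120
  {A}: scan cost=100, card=100
  {BC}: card=6000; try (B,hash)→2680, (C,merge)→6080, (B,merge)→6460, (C,nl_idx)→7200, (C,hash)→9240, (B,nl_idx)→10000 …(+2); best=2680 via (B,hash)
  {AB}: card=3000; try (A,hash)→1640, (B,merge)→1860, (B,hash)→1880, (A,merge)→1880, (B,nl_idx)→3800, (B,nl)→12100 …(+1); best=1640 via (A,hash)
  {ABC}: card=150000; try (A,hash)→10080, (C,hash)→13640, (C,merge)→45640, (A,merge)→87480, (C,nl_idx)→178640, (A,nl)→602680 …(+1); best=10080 via (A,hash)

cost=10080; order=C,B,A; methods=hash,hash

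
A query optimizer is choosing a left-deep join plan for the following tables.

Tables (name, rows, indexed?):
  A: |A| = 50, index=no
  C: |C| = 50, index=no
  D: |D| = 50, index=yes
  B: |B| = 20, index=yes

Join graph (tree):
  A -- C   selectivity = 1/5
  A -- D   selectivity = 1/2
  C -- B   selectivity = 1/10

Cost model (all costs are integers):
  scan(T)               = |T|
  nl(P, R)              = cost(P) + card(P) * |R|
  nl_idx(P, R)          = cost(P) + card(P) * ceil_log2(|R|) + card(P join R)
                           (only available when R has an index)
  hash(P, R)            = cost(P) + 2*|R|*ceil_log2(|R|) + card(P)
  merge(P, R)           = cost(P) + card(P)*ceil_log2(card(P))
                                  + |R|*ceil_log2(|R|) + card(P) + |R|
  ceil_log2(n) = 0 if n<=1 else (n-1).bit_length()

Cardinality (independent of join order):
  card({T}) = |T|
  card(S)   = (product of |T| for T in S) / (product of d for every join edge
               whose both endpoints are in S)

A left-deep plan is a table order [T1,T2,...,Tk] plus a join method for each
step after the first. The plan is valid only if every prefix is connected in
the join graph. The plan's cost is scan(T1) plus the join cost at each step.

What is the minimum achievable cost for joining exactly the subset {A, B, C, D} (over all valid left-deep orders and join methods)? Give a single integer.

Selinger DP over subsets of {A,B,C,D}:
  {A}: scan cost=50, card=50
  {C}: scan cost=50, card=50
  {D}: scan cost=50, card=50
  {B}: scan cost=20, card=20
  {AC}: card=500; try (C,hash)→700, (A,hash)→700, (C,merge)→750, (A,merge)→750, (C,nl)→2550, (A,nl)→2550; best=700 via (C,hash)
  {AD}: card=1250; try (D,hash)→700, (A,hash)→700, (D,merge)→750, (A,merge)→750, (D,nl_idx)→1600, (D,nl)→2550 …(+1); best=700 via (D,hash)
  {BC}: card=100; try (B,hash)→300, (B,nl_idx)→400, (C,merge)→490, (B,merge)→520, (C,hash)→640, (C,nl)→1020 …(+1); best=300 via (B,hash)
  {ACD}: card=12500; try (D,hash)→1800, (C,hash)→2550, (D,merge)→6050, (C,merge)→16050, (D,nl_idx)→16200, (D,nl)→25700 …(+1); best=1800 via (D,hash)
  {ABC}: card=1000; try (A,hash)→1000, (B,hash)→1400, (A,merge)→1450, (B,nl_idx)→4200, (A,nl)→5300, (B,merge)→5820 …(+1); best=1000 via (A,hash)
  {ABCD}: card=25000; try (D,hash)→2600, (D,merge)→12350, (B,hash)→14500, (D,nl_idx)→32000, (D,nl)→51000, (B,nl_idx)→89300 …(+2); best=2600 via (D,hash)

2600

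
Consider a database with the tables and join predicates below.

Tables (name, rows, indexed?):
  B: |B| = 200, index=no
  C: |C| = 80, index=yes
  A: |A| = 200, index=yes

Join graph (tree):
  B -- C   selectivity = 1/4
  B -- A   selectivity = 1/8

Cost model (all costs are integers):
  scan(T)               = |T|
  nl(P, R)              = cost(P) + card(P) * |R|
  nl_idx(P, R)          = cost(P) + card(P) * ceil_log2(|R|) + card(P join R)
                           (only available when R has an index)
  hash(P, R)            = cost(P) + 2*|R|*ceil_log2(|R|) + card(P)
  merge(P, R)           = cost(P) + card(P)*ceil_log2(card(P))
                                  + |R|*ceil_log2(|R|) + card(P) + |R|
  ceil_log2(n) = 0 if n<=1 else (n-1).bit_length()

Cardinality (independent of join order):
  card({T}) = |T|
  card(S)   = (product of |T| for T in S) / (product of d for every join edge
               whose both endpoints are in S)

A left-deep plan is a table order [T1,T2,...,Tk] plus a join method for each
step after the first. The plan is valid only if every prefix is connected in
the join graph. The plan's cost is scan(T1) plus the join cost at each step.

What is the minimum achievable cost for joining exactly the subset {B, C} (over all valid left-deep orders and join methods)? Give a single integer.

Selinger DP over subsets of {B,C}:
  {B}: scan cost=200, card=200
  {C}: scan cost=80, card=80
  {BC}: card=4000; try (C,hash)→1520, (B,merge)→2520, (C,merge)→2640, (B,hash)→3360, (C,nl_idx)→5600, (B,nl)→16080 …(+1); best=1520 via (C,hash)

1520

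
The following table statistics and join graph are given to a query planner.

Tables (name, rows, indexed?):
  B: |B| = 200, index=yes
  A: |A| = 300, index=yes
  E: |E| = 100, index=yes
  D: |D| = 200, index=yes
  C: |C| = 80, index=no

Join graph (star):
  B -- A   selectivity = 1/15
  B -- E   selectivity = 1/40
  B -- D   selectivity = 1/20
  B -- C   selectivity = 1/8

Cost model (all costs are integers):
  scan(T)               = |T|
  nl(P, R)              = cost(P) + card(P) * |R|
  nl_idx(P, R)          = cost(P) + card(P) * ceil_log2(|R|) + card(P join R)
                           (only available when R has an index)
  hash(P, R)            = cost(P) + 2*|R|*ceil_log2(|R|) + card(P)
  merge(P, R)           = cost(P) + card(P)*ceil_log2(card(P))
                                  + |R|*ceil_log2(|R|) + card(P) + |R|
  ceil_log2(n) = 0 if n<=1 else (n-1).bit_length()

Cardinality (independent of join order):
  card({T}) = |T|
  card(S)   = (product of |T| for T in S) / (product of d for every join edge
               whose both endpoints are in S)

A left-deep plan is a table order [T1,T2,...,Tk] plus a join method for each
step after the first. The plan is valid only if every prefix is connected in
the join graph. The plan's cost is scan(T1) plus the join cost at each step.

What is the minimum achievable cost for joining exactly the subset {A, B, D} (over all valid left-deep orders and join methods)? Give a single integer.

11000

Selinger DP over subsets of {A,B,D}:
  {B}: scan cost=200, card=200
  {A}: scan cost=300, card=300
  {D}: scan cost=200, card=200
  {AB}: card=4000; try (B,hash)→3800, (A,merge)→5000, (B,merge)→5100, (A,hash)→5800, (A,nl_idx)→6000, (B,nl_idx)→6700 …(+2); best=3800 via (B,hash)
  {BD}: card=2000; try (D,hash)→3600, (B,hash)→3600, (D,merge)→3800, (D,nl_idx)→3800, (B,merge)→3800, (B,nl_idx)→3800 …(+2); best=3600 via (D,hash)
  {ABD}: card=40000; try (D,hash)→11000, (A,hash)→11000, (A,merge)→30600, (D,merge)→57600, (A,nl_idx)→61600, (D,nl_idx)→75800 …(+2); best=11000 via (D,hash)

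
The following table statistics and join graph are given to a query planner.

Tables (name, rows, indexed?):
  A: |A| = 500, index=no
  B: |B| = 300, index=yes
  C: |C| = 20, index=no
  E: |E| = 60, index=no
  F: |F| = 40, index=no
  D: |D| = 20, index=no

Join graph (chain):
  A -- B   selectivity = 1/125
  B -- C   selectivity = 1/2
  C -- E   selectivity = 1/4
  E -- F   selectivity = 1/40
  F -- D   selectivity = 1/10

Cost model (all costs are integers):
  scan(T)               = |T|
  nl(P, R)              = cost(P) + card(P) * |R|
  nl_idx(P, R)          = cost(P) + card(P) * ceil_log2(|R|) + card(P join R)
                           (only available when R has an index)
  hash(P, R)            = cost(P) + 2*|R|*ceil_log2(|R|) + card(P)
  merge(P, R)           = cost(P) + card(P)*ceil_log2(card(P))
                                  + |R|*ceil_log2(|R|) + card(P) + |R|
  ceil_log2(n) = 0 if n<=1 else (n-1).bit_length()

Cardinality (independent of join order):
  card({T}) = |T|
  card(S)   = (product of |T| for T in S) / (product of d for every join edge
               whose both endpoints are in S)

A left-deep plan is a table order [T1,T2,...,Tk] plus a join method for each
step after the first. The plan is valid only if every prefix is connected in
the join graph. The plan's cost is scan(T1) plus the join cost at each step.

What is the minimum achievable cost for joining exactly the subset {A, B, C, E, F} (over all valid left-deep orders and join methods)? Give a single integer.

Selinger DP over subsets of {A,B,C,E,F}:
  {A}: scan cost=500, card=500
  {B}: scan cost=300, card=300
  {C}: scan cost=20, card=20
  {E}: scan cost=60, card=60
  {F}: scan cost=40, card=40
  {AB}: card=1200; try (B,nl_idx)→6200, (B,hash)→6400, (A,merge)→8300, (B,merge)→8500, (A,hash)→9600, (A,nl)→150300 …(+1); best=6200 via (B,nl_idx)
  {BC}: card=3000; try (C,hash)→800, (B,merge)→3140, (B,nl_idx)→3200, (C,merge)→3420, (B,hash)→5440, (B,nl)→6020 …(+1); best=800 via (C,hash)
  {CE}: card=300; try (C,hash)→320, (E,merge)→560, (C,merge)→600, (E,hash)→760, (E,nl)→1220, (C,nl)→1260; best=320 via (C,hash)
  {EF}: card=60; try (F,hash)→600, (E,merge)→740, (F,merge)→760, (E,hash)→800, (E,nl)→2440, (F,nl)→2460; best=600 via (F,hash)
  {ABC}: card=12000; try (C,hash)→7600, (A,hash)→12800, (C,merge)→20720, (C,nl)→30200, (A,merge)→44800, (A,nl)→1500800; best=7600 via (C,hash)
  {BCE}: card=45000; try (E,hash)→4520, (B,hash)→6020, (B,merge)→6320, (E,merge)→40220, (B,nl_idx)→48020, (B,nl)→90320 …(+1); best=4520 via (E,hash)
  {CEF}: card=300; try (C,hash)→860, (F,hash)→1100, (C,merge)→1140, (C,nl)→1800, (F,merge)→3600, (F,nl)→12320; best=860 via (C,hash)
  {ABCE}: card=180000; try (E,hash)→20320, (A,hash)→58520, (E,merge)→188020, (E,nl)→727600, (A,merge)→774520, (A,nl)→22504520; best=20320 via (E,hash)
  {BCEF}: card=45000; try (B,hash)→6560, (B,merge)→6860, (B,nl_idx)→48560, (F,hash)→50000, (B,nl)→90860, (F,merge)→769800 …(+1); best=6560 via (B,hash)
  {ABCEF}: card=180000; try (A,hash)→60560, (F,hash)→200800, (A,merge)→776560, (F,merge)→3440600, (F,nl)→7220320, (A,nl)→22506560; best=60560 via (A,hash)

60560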